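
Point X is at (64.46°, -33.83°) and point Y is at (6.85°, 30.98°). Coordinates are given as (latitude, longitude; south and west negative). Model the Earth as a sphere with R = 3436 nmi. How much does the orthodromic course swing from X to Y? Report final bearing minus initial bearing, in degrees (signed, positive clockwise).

At departure: θ₁ = atan2(sin Δλ cos φ₂, cos φ₁ sin φ₂ − sin φ₁ cos φ₂ cos Δλ) = 110.16°
At arrival: θ₂ = atan2(sin Δλ cos φ₁, −cos φ₂ sin φ₁ + sin φ₂ cos φ₁ cos Δλ) = 155.94°
Δθ = θ₂ − θ₁ = +45.8°

+45.8°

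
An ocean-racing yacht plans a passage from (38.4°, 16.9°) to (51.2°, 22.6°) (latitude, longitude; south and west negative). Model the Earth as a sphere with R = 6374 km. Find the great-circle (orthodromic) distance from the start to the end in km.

1492 km

cos σ = sin φ₁ sin φ₂ + cos φ₁ cos φ₂ cos Δλ
      = sin(38.40°)sin(51.20°) + cos(38.40°)cos(51.20°)cos(5.70°) = 0.9727
σ = 13.413° → d = Rσ = 6374·0.23411 = 1492 km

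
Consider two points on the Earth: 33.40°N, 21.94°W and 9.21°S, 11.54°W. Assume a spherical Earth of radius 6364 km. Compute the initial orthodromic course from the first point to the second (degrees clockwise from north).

165.1°

θ = atan2( sin Δλ·cos φ₂ ,  cos φ₁ sin φ₂ − sin φ₁ cos φ₂ cos Δλ )
  = atan2(+0.1782, -0.6681) = 165.07°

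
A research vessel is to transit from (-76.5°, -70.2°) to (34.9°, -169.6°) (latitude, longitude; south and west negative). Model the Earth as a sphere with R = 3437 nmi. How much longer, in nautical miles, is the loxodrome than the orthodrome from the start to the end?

316 nmi

Great circle: cos σ = sin φ₁ sin φ₂ + cos φ₁ cos φ₂ cos Δλ,  σ = 2.1989 rad → d_gc = 7557.6 nmi
Rhumb line: Δψ = +2.7848, q = Δφ/Δψ = 0.6982, d_rh = R√(Δφ²+q²Δλ²) = 7873.3 nmi
Excess = 7873.3 − 7557.6 = 315.7 ≈ 316 nmi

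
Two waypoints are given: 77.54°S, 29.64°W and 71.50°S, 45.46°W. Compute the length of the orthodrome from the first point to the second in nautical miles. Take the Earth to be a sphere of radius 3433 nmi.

438 nmi

cos σ = sin φ₁ sin φ₂ + cos φ₁ cos φ₂ cos Δλ
      = sin(-77.54°)sin(-71.50°) + cos(-77.54°)cos(-71.50°)cos(-15.82°) = 0.9919
σ = 7.318° → d = Rσ = 3433·0.12771 = 438 nmi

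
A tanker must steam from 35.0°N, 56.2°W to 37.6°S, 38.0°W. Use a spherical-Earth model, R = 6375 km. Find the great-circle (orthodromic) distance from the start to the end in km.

cos σ = sin φ₁ sin φ₂ + cos φ₁ cos φ₂ cos Δλ
      = sin(35.00°)sin(-37.60°) + cos(35.00°)cos(-37.60°)cos(18.20°) = 0.2666
σ = 74.540° → d = Rσ = 6375·1.30096 = 8294 km

8294 km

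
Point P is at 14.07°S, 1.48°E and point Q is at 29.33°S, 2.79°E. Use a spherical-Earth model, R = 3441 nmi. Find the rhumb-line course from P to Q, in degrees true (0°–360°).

175.5°

Meridional parts: M(φ₁)=-0.2481, M(φ₂)=-0.5358 → ΔM = -0.2878;  Δλ = +0.0229 rad
tan C = Δλ / ΔM = -0.0795 → C = 175.46°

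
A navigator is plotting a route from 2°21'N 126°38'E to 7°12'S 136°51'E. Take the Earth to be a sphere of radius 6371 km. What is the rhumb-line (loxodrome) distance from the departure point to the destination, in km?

1553 km

Δψ = ln[tan(π/4+φ₂/2)/tan(π/4+φ₁/2)] = -0.1670;  Δφ = -0.1667 rad,  Δλ = +0.1783 rad
q = Δφ/Δψ = 0.9979
d = R·√(Δφ² + q²Δλ²) = 6371·0.24382 = 1553 km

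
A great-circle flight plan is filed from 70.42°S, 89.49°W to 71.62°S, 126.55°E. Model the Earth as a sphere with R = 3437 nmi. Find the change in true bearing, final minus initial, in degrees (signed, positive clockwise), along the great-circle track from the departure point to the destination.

+142.0°

Initial bearing θ₁ = atan2(sin Δλ cos φ₂, cos φ₁ sin φ₂ − sin φ₁ cos φ₂ cos Δλ) = 198.38°
Final bearing θ₂ = (initial bearing from the destination back to the start) + 180° = 340.42°
Δθ = θ₂ − θ₁ = +142.0°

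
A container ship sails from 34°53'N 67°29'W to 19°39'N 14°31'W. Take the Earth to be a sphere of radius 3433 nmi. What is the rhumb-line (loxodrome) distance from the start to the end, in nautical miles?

2953 nmi

Rhumb course C = atan2(Δλ, Δψ) with Δψ = ln[tan(π/4+φ₂/2)/tan(π/4+φ₁/2)] = -0.3005, Δλ = +0.9244 → C = 108.01°
d = R·|Δφ| / |cos C| = 3433·0.26587 / 0.30911 = 2953 nmi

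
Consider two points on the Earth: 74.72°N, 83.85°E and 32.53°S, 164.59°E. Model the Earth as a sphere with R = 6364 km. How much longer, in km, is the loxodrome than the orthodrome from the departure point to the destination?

Great circle: cos σ = sin φ₁ sin φ₂ + cos φ₁ cos φ₂ cos Δλ,  σ = 2.0748 rad → d_gc = 13204.3 km
Rhumb line: Δψ = -2.6099, q = Δφ/Δψ = 0.7172, d_rh = R√(Δφ²+q²Δλ²) = 13538.1 km
Excess = 13538.1 − 13204.3 = 333.8 ≈ 334 km

334 km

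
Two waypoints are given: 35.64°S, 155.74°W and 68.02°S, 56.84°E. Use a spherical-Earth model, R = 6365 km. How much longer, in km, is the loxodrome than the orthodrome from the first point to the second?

Great circle: cos σ = sin φ₁ sin φ₂ + cos φ₁ cos φ₂ cos Δλ,  σ = 1.2828 rad → d_gc = 8165.1 km
Rhumb line: Δψ = -0.9723, q = Δφ/Δψ = 0.5812, d_rh = R√(Δφ²+q²Δλ²) = 10175.5 km
Excess = 10175.5 − 8165.1 = 2010.4 ≈ 2010 km

2010 km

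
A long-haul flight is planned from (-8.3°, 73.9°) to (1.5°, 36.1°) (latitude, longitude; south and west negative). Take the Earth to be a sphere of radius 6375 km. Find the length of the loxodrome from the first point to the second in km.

Rhumb course C = atan2(Δλ, Δψ) with Δψ = ln[tan(π/4+φ₂/2)/tan(π/4+φ₁/2)] = +0.1716, Δλ = -0.6597 → C = 284.58°
d = R·|Δφ| / |cos C| = 6375·0.17104 / 0.25167 = 4333 km

4333 km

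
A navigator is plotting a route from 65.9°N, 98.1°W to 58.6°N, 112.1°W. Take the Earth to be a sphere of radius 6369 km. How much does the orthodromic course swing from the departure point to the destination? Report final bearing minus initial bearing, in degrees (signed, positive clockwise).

Initial bearing θ₁ = atan2(sin Δλ cos φ₂, cos φ₁ sin φ₂ − sin φ₁ cos φ₂ cos Δλ) = 228.14°
Final bearing θ₂ = (initial bearing from the destination back to the start) + 180° = 215.71°
Δθ = θ₂ − θ₁ = -12.4°

-12.4°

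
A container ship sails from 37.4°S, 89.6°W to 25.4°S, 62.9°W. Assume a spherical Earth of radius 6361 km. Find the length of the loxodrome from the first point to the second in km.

2852 km

Δψ = ln[tan(π/4+φ₂/2)/tan(π/4+φ₁/2)] = +0.2462;  Δφ = +0.2094 rad,  Δλ = +0.4660 rad
q = Δφ/Δψ = 0.8508
d = R·√(Δφ² + q²Δλ²) = 6361·0.44840 = 2852 km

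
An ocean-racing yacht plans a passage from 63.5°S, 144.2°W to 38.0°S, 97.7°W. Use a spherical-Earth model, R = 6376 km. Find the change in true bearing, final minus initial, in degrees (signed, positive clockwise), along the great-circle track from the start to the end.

-37.7°

At departure: θ₁ = atan2(sin Δλ cos φ₂, cos φ₁ sin φ₂ − sin φ₁ cos φ₂ cos Δλ) = 69.76°
At arrival: θ₂ = atan2(sin Δλ cos φ₁, −cos φ₂ sin φ₁ + sin φ₂ cos φ₁ cos Δλ) = 32.09°
Δθ = θ₂ − θ₁ = -37.7°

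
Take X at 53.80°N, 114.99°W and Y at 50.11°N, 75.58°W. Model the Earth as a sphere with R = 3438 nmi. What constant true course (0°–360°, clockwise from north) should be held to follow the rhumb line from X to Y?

Δψ = ln[tan(π/4+φ₂/2)/tan(π/4+φ₁/2)] = -0.1046
Δλ = +0.6878 rad (taken the short way round)
course = atan2(Δλ, Δψ) = 98.65°

98.6°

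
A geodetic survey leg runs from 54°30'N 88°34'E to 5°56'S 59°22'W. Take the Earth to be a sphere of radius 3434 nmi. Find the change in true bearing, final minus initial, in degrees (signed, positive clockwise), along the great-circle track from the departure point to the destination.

-117.7°

At departure: θ₁ = atan2(sin Δλ cos φ₂, cos φ₁ sin φ₂ − sin φ₁ cos φ₂ cos Δλ) = 319.86°
At arrival: θ₂ = atan2(sin Δλ cos φ₁, −cos φ₂ sin φ₁ + sin φ₂ cos φ₁ cos Δλ) = 202.11°
Δθ = θ₂ − θ₁ = -117.7°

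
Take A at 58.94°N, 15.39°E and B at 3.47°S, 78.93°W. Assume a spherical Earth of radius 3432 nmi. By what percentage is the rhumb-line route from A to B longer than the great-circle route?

Great circle: σ = 1.6616 rad → d_gc = Rσ = 5702.5 nmi
Rhumb: Δφ = -1.0893, Δλ = -1.6462, Δψ = -1.3411, q = Δφ/Δψ = 0.8122 → d_rh = R√(Δφ²+q²Δλ²) = 5918.7 nmi
Excess = (5918.7 − 5702.5) / 5702.5 = 216.2 / 5702.5 = 3.79% ≈ 3.8%

3.8%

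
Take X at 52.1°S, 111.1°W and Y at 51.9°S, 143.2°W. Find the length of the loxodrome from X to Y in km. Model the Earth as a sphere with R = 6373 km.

2198 km

Δψ = ln[tan(π/4+φ₂/2)/tan(π/4+φ₁/2)] = +0.0057;  Δφ = +0.0035 rad,  Δλ = -0.5603 rad
q = Δφ/Δψ = 0.6157
d = R·√(Δφ² + q²Δλ²) = 6373·0.34494 = 2198 km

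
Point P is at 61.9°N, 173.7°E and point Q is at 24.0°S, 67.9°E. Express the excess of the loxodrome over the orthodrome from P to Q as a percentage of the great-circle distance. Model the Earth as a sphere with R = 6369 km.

3.4%

Great circle: σ = 2.0668 rad → d_gc = Rσ = 13163.7 km
Rhumb: Δφ = -1.4992, Δλ = -1.8466, Δψ = -1.8170, q = Δφ/Δψ = 0.8251 → d_rh = R√(Δφ²+q²Δλ²) = 13614.2 km
Excess = (13614.2 − 13163.7) / 13163.7 = 450.5 / 13163.7 = 3.42% ≈ 3.4%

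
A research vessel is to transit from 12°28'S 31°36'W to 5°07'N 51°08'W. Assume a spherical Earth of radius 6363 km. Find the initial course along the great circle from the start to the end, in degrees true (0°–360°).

θ = atan2( sin Δλ·cos φ₂ ,  cos φ₁ sin φ₂ − sin φ₁ cos φ₂ cos Δλ )
  = atan2(-0.3330, +0.2897) = 311.02°

311.0°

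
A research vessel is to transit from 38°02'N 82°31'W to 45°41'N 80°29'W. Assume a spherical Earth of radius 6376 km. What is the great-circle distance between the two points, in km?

Haversine: a = sin²(Δφ/2)+cos φ₁ cos φ₂ sin²(Δλ/2) = 0.00462;  σ = 2·atan2(√a,√(1−a))
σ = 7.798° → d = Rσ = 6376·0.13610 = 868 km

868 km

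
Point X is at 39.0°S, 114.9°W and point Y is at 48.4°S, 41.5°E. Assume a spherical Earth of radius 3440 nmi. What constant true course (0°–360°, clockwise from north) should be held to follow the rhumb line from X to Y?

Meridional parts: M(φ₁)=-0.7403, M(φ₂)=-0.9679 → ΔM = -0.2277;  Δλ = +2.7297 rad
tan C = Δλ / ΔM = -11.9907 → C = 94.77°

94.8°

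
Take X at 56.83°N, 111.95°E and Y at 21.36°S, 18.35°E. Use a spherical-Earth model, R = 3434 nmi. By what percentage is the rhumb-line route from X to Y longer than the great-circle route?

2.1%

Great circle: σ = 1.9144 rad → d_gc = Rσ = 6574.0 nmi
Rhumb: Δφ = -1.3647, Δλ = -1.6336, Δψ = -1.5930, q = Δφ/Δψ = 0.8567 → d_rh = R√(Δφ²+q²Δλ²) = 6712.5 nmi
Excess = (6712.5 − 6574.0) / 6574.0 = 138.5 / 6574.0 = 2.11% ≈ 2.1%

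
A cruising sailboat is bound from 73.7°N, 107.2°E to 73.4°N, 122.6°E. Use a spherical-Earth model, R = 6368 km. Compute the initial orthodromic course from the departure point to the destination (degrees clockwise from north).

N = sin Δλ·cos φ₂ = +0.0759;  D = cos φ₁ sin φ₂ − sin φ₁ cos φ₂ cos Δλ = +0.0046
initial course = atan2(N, D) = 86.52°

86.5°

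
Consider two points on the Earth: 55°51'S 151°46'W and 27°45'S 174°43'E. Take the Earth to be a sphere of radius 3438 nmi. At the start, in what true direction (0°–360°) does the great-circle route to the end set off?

305.6°

θ = atan2( sin Δλ·cos φ₂ ,  cos φ₁ sin φ₂ − sin φ₁ cos φ₂ cos Δλ )
  = atan2(-0.4887, +0.3492) = 305.55°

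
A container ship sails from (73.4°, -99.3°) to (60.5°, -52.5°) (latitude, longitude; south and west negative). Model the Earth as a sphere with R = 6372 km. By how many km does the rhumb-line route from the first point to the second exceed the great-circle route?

Great circle: cos σ = sin φ₁ sin φ₂ + cos φ₁ cos φ₂ cos Δλ,  σ = 0.3753 rad → d_gc = 2391.7 km
Rhumb line: Δψ = -0.5904, q = Δφ/Δψ = 0.3813, d_rh = R√(Δφ²+q²Δλ²) = 2449.0 km
Excess = 2449.0 − 2391.7 = 57.3 ≈ 57 km

57 km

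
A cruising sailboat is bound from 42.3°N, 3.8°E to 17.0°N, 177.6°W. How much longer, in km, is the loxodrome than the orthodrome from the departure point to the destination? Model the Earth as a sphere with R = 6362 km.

Great circle: cos σ = sin φ₁ sin φ₂ + cos φ₁ cos φ₂ cos Δλ,  σ = 2.1064 rad → d_gc = 13400.7 km
Rhumb line: Δψ = -0.5151, q = Δφ/Δψ = 0.8573, d_rh = R√(Δφ²+q²Δλ²) = 17231.8 km
Excess = 17231.8 − 13400.7 = 3831.1 ≈ 3831 km

3831 km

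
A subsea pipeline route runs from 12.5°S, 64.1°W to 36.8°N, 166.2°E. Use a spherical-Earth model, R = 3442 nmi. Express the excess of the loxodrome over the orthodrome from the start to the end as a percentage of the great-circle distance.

2.3%

Great circle: σ = 2.2511 rad → d_gc = Rσ = 7748.2 nmi
Rhumb: Δφ = +0.8604, Δλ = -2.2637, Δψ = +0.9115, q = Δφ/Δψ = 0.9439 → d_rh = R√(Δφ²+q²Δλ²) = 7928.8 nmi
Excess = (7928.8 − 7748.2) / 7748.2 = 180.6 / 7748.2 = 2.33% ≈ 2.3%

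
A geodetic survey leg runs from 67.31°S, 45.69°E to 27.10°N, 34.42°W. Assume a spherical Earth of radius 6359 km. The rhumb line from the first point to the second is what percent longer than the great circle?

2.0%

Great circle: σ = 1.9405 rad → d_gc = Rσ = 12339.4 km
Rhumb: Δφ = +1.6478, Δλ = -1.3982, Δψ = +2.0979, q = Δφ/Δψ = 0.7854 → d_rh = R√(Δφ²+q²Δλ²) = 12591.9 km
Excess = (12591.9 − 12339.4) / 12339.4 = 252.5 / 12339.4 = 2.046% ≈ 2.0%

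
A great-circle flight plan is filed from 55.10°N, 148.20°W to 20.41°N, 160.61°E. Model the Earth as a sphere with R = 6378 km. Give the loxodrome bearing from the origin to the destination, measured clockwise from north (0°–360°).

228.4°

Meridional parts: M(φ₁)=+1.1573, M(φ₂)=+0.3640 → ΔM = -0.7933;  Δλ = -0.8934 rad
tan C = Δλ / ΔM = +1.1263 → C = 228.40°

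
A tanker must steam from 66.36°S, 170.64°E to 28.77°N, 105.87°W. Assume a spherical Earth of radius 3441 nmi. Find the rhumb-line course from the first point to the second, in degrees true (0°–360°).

34.9°

Δψ = ln[tan(π/4+φ₂/2)/tan(π/4+φ₁/2)] = +2.0888
Δλ = +1.4572 rad (taken the short way round)
course = atan2(Δλ, Δψ) = 34.90°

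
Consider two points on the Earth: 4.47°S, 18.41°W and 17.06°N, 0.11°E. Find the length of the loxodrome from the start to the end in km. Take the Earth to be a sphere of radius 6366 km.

3139 km

Rhumb course C = atan2(Δλ, Δψ) with Δψ = ln[tan(π/4+φ₂/2)/tan(π/4+φ₁/2)] = +0.3803, Δλ = +0.3232 → C = 40.36°
d = R·|Δφ| / |cos C| = 6366·0.37577 / 0.76200 = 3139 km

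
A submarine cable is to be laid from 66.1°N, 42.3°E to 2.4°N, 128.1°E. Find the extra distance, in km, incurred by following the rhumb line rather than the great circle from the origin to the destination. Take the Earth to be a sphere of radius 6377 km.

398 km

Great circle: cos σ = sin φ₁ sin φ₂ + cos φ₁ cos φ₂ cos Δλ,  σ = 1.5028 rad → d_gc = 9583.44 km
Rhumb line: Δψ = -1.5109, q = Δφ/Δψ = 0.7358, d_rh = R√(Δφ²+q²Δλ²) = 9981.93 km
Excess = 9981.93 − 9583.44 = 398.49 ≈ 398 km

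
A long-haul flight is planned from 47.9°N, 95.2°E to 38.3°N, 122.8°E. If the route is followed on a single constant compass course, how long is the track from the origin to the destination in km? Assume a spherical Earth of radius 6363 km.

Rhumb course C = atan2(Δλ, Δψ) with Δψ = ln[tan(π/4+φ₂/2)/tan(π/4+φ₁/2)] = -0.2302, Δλ = +0.4817 → C = 115.54°
d = R·|Δφ| / |cos C| = 6363·0.16755 / 0.43120 = 2472 km

2472 km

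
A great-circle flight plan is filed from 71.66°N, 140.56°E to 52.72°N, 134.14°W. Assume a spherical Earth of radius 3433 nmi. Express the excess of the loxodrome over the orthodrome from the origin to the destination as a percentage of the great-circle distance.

7.9%

Great circle: σ = 0.6906 rad → d_gc = Rσ = 2370.7 nmi
Rhumb: Δφ = -0.3306, Δλ = +1.4888, Δψ = -0.7370, q = Δφ/Δψ = 0.4486 → d_rh = R√(Δφ²+q²Δλ²) = 2558.0 nmi
Excess = (2558.0 − 2370.7) / 2370.7 = 187.3 / 2370.7 = 7.90% ≈ 7.9%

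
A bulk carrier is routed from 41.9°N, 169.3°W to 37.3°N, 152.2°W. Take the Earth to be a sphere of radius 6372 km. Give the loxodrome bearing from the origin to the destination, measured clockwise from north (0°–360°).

Meridional parts: M(φ₁)=+0.8068, M(φ₂)=+0.7026 → ΔM = -0.1043;  Δλ = +0.2985 rad
tan C = Δλ / ΔM = -2.8625 → C = 109.26°

109.3°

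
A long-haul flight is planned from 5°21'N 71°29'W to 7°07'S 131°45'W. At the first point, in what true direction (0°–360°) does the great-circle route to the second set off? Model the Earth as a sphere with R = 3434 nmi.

θ = atan2( sin Δλ·cos φ₂ ,  cos φ₁ sin φ₂ − sin φ₁ cos φ₂ cos Δλ )
  = atan2(-0.8617, -0.1692) = 258.89°

258.9°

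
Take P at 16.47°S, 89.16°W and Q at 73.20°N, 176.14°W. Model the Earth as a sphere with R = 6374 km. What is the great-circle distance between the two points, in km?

11668 km

cos σ = sin φ₁ sin φ₂ + cos φ₁ cos φ₂ cos Δλ
      = sin(-16.47°)sin(73.20°) + cos(-16.47°)cos(73.20°)cos(-86.98°) = -0.2568
σ = 104.881° → d = Rσ = 6374·1.83052 = 11668 km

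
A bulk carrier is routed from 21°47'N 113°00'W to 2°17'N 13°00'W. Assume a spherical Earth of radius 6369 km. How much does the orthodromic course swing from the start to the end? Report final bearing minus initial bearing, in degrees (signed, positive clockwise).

Initial bearing θ₁ = atan2(sin Δλ cos φ₂, cos φ₁ sin φ₂ − sin φ₁ cos φ₂ cos Δλ) = 84.12°
Final bearing θ₂ = (initial bearing from the destination back to the start) + 180° = 112.42°
Δθ = θ₂ − θ₁ = +28.3°

+28.3°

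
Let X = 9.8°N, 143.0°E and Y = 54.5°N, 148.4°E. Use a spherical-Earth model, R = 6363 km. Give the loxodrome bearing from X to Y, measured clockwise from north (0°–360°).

5.6°

Δψ = ln[tan(π/4+φ₂/2)/tan(π/4+φ₁/2)] = +0.9672
Δλ = +0.0942 rad (taken the short way round)
course = atan2(Δλ, Δψ) = 5.57°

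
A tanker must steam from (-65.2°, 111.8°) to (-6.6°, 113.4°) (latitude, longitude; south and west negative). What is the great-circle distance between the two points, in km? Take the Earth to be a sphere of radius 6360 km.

6506 km

Haversine: a = sin²(Δφ/2)+cos φ₁ cos φ₂ sin²(Δλ/2) = 0.23958;  σ = 2·atan2(√a,√(1−a))
σ = 58.611° → d = Rσ = 6360·1.02295 = 6506 km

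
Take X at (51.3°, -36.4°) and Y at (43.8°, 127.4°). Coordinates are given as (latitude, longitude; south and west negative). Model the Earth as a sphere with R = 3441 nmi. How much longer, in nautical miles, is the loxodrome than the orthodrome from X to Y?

Great circle: cos σ = sin φ₁ sin φ₂ + cos φ₁ cos φ₂ cos Δλ,  σ = 1.4638 rad → d_gc = 5036.9 nmi
Rhumb line: Δψ = -0.1944, q = Δφ/Δψ = 0.6733, d_rh = R√(Δφ²+q²Δλ²) = 6638.8 nmi
Excess = 6638.8 − 5036.9 = 1601.9 ≈ 1602 nmi

1602 nmi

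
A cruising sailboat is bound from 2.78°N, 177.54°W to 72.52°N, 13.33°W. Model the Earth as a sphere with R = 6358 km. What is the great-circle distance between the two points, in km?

11544 km

Haversine: a = sin²(Δφ/2)+cos φ₁ cos φ₂ sin²(Δλ/2) = 0.62122;  σ = 2·atan2(√a,√(1−a))
σ = 104.030° → d = Rσ = 6358·1.81567 = 11544 km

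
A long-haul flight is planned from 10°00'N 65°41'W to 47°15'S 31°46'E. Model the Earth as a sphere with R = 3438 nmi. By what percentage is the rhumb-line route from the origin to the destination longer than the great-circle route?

2.1%

Great circle: σ = 1.7867 rad → d_gc = Rσ = 6142.5 nmi
Rhumb: Δφ = -0.9992, Δλ = +1.7008, Δψ = -1.1135, q = Δφ/Δψ = 0.8974 → d_rh = R√(Δφ²+q²Δλ²) = 6271.8 nmi
Excess = (6271.8 − 6142.5) / 6142.5 = 129.3 / 6142.5 = 2.11% ≈ 2.1%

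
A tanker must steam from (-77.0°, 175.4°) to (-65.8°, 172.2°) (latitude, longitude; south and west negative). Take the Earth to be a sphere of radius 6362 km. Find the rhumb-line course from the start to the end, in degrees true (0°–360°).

355.0°

Meridional parts: M(φ₁)=-2.1721, M(φ₂)=-1.5400 → ΔM = +0.6321;  Δλ = -0.0559 rad
tan C = Δλ / ΔM = -0.0884 → C = 354.95°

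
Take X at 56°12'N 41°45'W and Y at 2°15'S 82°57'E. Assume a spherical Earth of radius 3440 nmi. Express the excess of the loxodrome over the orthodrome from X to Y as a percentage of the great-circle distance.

7.5%

Great circle: σ = 1.9274 rad → d_gc = Rσ = 6630.2 nmi
Rhumb: Δφ = -1.0201, Δλ = +2.1764, Δψ = -1.2306, q = Δφ/Δψ = 0.8290 → d_rh = R√(Δφ²+q²Δλ²) = 7130.0 nmi
Excess = (7130.0 − 6630.2) / 6630.2 = 499.8 / 6630.2 = 7.54% ≈ 7.5%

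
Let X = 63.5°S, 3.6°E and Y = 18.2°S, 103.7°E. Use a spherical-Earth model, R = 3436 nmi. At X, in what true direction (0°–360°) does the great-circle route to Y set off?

107.1°

N = sin Δλ·cos φ₂ = +0.9353;  D = cos φ₁ sin φ₂ − sin φ₁ cos φ₂ cos Δλ = -0.2885
initial course = atan2(N, D) = 107.14°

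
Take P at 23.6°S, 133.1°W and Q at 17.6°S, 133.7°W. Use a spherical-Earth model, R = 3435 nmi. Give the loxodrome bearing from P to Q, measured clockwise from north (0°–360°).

354.7°

Meridional parts: M(φ₁)=-0.4241, M(φ₂)=-0.3121 → ΔM = +0.1119;  Δλ = -0.0105 rad
tan C = Δλ / ΔM = -0.0936 → C = 354.66°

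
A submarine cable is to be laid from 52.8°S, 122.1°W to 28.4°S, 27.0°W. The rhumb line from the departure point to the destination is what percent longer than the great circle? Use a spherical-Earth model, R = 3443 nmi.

Great circle: σ = 1.2328 rad → d_gc = Rσ = 4244.6 nmi
Rhumb: Δφ = +0.4259, Δλ = +1.6598, Δψ = +0.5717, q = Δφ/Δψ = 0.7449 → d_rh = R√(Δφ²+q²Δλ²) = 4502.1 nmi
Excess = (4502.1 − 4244.6) / 4244.6 = 257.5 / 4244.6 = 6.07% ≈ 6.1%

6.1%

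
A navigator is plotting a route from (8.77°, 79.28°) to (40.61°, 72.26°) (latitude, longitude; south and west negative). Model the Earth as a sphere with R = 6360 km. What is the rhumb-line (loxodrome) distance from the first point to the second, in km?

3602 km

Δψ = ln[tan(π/4+φ₂/2)/tan(π/4+φ₁/2)] = +0.6232;  Δφ = +0.5557 rad,  Δλ = -0.1225 rad
q = Δφ/Δψ = 0.8917
d = R·√(Δφ² + q²Δλ²) = 6360·0.56635 = 3602 km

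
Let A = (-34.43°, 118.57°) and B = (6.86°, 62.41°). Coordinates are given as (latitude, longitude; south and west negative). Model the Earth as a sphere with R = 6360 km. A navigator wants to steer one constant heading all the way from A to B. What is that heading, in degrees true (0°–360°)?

Δψ = ln[tan(π/4+φ₂/2)/tan(π/4+φ₁/2)] = +0.7608
Δλ = -0.9802 rad (taken the short way round)
course = atan2(Δλ, Δψ) = 307.82°

307.8°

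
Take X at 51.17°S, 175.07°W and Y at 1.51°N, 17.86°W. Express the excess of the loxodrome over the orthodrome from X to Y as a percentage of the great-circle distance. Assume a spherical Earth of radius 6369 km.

14.5%

Great circle: σ = 2.2123 rad → d_gc = Rσ = 14090.0 km
Rhumb: Δφ = +0.9194, Δλ = +2.7438, Δψ = +1.0692, q = Δφ/Δψ = 0.8599 → d_rh = R√(Δφ²+q²Δλ²) = 16128.3 km
Excess = (16128.3 − 14090.0) / 14090.0 = 2038.3 / 14090.0 = 14.47% ≈ 14.5%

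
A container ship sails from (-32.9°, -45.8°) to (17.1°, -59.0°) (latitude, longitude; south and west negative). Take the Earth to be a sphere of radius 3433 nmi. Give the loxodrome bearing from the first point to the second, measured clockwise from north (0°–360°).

345.8°

Meridional parts: M(φ₁)=-0.6086, M(φ₂)=+0.3030 → ΔM = +0.9116;  Δλ = -0.2304 rad
tan C = Δλ / ΔM = -0.2527 → C = 345.82°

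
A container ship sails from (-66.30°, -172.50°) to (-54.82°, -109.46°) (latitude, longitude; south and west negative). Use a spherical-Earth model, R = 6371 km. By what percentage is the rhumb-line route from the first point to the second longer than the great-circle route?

4.0%

Great circle: σ = 0.5483 rad → d_gc = Rσ = 3493.3 km
Rhumb: Δφ = +0.2004, Δλ = +1.1003, Δψ = +0.4127, q = Δφ/Δψ = 0.4855 → d_rh = R√(Δφ²+q²Δλ²) = 3634.5 km
Excess = (3634.5 − 3493.3) / 3493.3 = 141.2 / 3493.3 = 4.04% ≈ 4.0%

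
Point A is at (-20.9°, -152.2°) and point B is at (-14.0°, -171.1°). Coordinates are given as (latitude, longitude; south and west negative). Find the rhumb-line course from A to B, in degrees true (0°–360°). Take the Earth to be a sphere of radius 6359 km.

Δψ = ln[tan(π/4+φ₂/2)/tan(π/4+φ₁/2)] = +0.1263
Δλ = -0.3299 rad (taken the short way round)
course = atan2(Δλ, Δψ) = 290.96°

291.0°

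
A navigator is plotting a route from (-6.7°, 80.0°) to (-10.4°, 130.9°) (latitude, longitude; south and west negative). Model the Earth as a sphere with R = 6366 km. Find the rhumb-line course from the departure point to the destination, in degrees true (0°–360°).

Meridional parts: M(φ₁)=-0.1172, M(φ₂)=-0.1825 → ΔM = -0.0653;  Δλ = +0.8884 rad
tan C = Δλ / ΔM = -13.6014 → C = 94.20°

94.2°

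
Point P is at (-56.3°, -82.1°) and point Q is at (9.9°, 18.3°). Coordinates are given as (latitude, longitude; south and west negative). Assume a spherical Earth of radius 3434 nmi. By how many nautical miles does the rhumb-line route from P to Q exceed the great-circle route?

215 nmi

Great circle: cos σ = sin φ₁ sin φ₂ + cos φ₁ cos φ₂ cos Δλ,  σ = 1.8149 rad → d_gc = 6232.4 nmi
Rhumb line: Δψ = +1.3681, q = Δφ/Δψ = 0.8445, d_rh = R√(Δφ²+q²Δλ²) = 6447.3 nmi
Excess = 6447.3 − 6232.4 = 214.9 ≈ 215 nmi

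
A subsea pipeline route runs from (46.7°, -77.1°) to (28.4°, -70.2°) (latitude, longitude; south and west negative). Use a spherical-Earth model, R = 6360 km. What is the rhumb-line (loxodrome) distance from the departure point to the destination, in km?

Δψ = ln[tan(π/4+φ₂/2)/tan(π/4+φ₁/2)] = -0.4067;  Δφ = -0.3194 rad,  Δλ = +0.1204 rad
q = Δφ/Δψ = 0.7854
d = R·√(Δφ² + q²Δλ²) = 6360·0.33311 = 2119 km

2119 km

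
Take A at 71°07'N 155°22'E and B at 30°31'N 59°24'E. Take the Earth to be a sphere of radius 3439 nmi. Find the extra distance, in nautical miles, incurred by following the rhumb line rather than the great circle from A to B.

Great circle: cos σ = sin φ₁ sin φ₂ + cos φ₁ cos φ₂ cos Δλ,  σ = 1.1024 rad → d_gc = 3791.1 nmi
Rhumb line: Δψ = -1.2342, q = Δφ/Δψ = 0.5741, d_rh = R√(Δφ²+q²Δλ²) = 4107.9 nmi
Excess = 4107.9 − 3791.1 = 316.8 ≈ 317 nmi

317 nmi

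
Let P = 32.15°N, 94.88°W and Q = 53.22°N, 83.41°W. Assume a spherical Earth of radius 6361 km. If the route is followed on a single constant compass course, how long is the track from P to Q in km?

Rhumb course C = atan2(Δλ, Δψ) with Δψ = ln[tan(π/4+φ₂/2)/tan(π/4+φ₁/2)] = +0.5081, Δλ = +0.2002 → C = 21.50°
d = R·|Δφ| / |cos C| = 6361·0.36774 / 0.93039 = 2514 km

2514 km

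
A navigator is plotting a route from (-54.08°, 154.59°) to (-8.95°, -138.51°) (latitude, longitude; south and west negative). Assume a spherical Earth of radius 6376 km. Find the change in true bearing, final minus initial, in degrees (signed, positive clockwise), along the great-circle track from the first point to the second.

At departure: θ₁ = atan2(sin Δλ cos φ₂, cos φ₁ sin φ₂ − sin φ₁ cos φ₂ cos Δλ) = 76.23°
At arrival: θ₂ = atan2(sin Δλ cos φ₁, −cos φ₂ sin φ₁ + sin φ₂ cos φ₁ cos Δλ) = 35.23°
Δθ = θ₂ − θ₁ = -41.0°

-41.0°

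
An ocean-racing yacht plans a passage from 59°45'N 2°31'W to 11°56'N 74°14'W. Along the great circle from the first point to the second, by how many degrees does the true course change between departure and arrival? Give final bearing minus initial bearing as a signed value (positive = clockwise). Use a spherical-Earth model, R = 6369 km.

-49.7°

Initial bearing θ₁ = atan2(sin Δλ cos φ₂, cos φ₁ sin φ₂ − sin φ₁ cos φ₂ cos Δλ) = 260.17°
Final bearing θ₂ = (initial bearing from the destination back to the start) + 180° = 210.49°
Δθ = θ₂ − θ₁ = -49.7°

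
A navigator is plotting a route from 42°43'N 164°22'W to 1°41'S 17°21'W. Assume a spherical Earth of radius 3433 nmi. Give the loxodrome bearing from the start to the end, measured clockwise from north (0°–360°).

Meridional parts: M(φ₁)=+0.8261, M(φ₂)=-0.0294 → ΔM = -0.8555;  Δλ = +2.5659 rad
tan C = Δλ / ΔM = -2.9994 → C = 108.44°

108.4°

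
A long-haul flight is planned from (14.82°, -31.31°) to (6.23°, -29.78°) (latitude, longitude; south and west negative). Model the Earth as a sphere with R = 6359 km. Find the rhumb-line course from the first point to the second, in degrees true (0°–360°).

170.1°

Δψ = ln[tan(π/4+φ₂/2)/tan(π/4+φ₁/2)] = -0.1526
Δλ = +0.0267 rad (taken the short way round)
course = atan2(Δλ, Δψ) = 170.08°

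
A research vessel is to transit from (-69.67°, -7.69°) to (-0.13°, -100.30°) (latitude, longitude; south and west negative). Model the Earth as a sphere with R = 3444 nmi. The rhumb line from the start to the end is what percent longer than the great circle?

5.2%

Great circle: σ = 1.5845 rad → d_gc = Rσ = 5457.0 nmi
Rhumb: Δφ = +1.2137, Δλ = -1.6163, Δψ = +1.7164, q = Δφ/Δψ = 0.7071 → d_rh = R√(Δφ²+q²Δλ²) = 5741.6 nmi
Excess = (5741.6 − 5457.0) / 5457.0 = 284.6 / 5457.0 = 5.22% ≈ 5.2%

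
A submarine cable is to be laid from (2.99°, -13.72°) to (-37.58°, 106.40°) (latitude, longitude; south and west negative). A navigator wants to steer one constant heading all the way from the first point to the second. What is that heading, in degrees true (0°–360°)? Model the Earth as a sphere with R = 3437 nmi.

109.9°

Δψ = ln[tan(π/4+φ₂/2)/tan(π/4+φ₁/2)] = -0.7609
Δλ = +2.0965 rad (taken the short way round)
course = atan2(Δλ, Δψ) = 109.95°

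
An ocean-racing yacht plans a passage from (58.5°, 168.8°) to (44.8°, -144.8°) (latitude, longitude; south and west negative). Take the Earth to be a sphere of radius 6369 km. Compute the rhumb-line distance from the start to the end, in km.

3515 km

Δψ = ln[tan(π/4+φ₂/2)/tan(π/4+φ₁/2)] = -0.3893;  Δφ = -0.2391 rad,  Δλ = +0.8098 rad
q = Δφ/Δψ = 0.6142
d = R·√(Δφ² + q²Δλ²) = 6369·0.55189 = 3515 km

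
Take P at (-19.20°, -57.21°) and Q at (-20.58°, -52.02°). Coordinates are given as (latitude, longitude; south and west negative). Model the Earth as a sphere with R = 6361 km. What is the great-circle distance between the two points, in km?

563 km

Haversine: a = sin²(Δφ/2)+cos φ₁ cos φ₂ sin²(Δλ/2) = 0.00196;  σ = 2·atan2(√a,√(1−a))
σ = 5.071° → d = Rσ = 6361·0.08851 = 563 km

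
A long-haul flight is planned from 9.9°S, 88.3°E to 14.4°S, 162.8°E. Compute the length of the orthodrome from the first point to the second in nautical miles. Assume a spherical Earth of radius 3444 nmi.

Haversine: a = sin²(Δφ/2)+cos φ₁ cos φ₂ sin²(Δλ/2) = 0.35113;  σ = 2·atan2(√a,√(1−a))
σ = 72.678° → d = Rσ = 3444·1.26847 = 4369 nmi

4369 nmi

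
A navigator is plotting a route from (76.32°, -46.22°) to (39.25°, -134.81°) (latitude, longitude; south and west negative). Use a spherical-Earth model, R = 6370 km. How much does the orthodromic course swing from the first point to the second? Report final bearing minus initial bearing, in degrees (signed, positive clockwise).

-82.1°

At departure: θ₁ = atan2(sin Δλ cos φ₂, cos φ₁ sin φ₂ − sin φ₁ cos φ₂ cos Δλ) = 279.61°
At arrival: θ₂ = atan2(sin Δλ cos φ₁, −cos φ₂ sin φ₁ + sin φ₂ cos φ₁ cos Δλ) = 197.52°
Δθ = θ₂ − θ₁ = -82.1°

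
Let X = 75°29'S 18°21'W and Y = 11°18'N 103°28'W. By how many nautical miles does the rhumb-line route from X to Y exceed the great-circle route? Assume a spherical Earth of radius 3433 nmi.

Great circle: cos σ = sin φ₁ sin φ₂ + cos φ₁ cos φ₂ cos Δλ,  σ = 1.7404 rad → d_gc = 5974.70 nmi
Rhumb line: Δψ = +2.2592, q = Δφ/Δψ = 0.6704, d_rh = R√(Δφ²+q²Δλ²) = 6223.24 nmi
Excess = 6223.24 − 5974.70 = 248.54 ≈ 249 nmi

249 nmi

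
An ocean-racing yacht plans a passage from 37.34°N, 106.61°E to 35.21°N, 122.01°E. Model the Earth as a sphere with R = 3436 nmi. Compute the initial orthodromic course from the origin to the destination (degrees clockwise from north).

θ = atan2( sin Δλ·cos φ₂ ,  cos φ₁ sin φ₂ − sin φ₁ cos φ₂ cos Δλ )
  = atan2(+0.2170, -0.0194) = 95.10°

95.1°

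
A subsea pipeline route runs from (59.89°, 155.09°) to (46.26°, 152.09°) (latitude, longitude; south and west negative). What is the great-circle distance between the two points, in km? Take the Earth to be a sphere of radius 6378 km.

1530 km

Haversine: a = sin²(Δφ/2)+cos φ₁ cos φ₂ sin²(Δλ/2) = 0.01432;  σ = 2·atan2(√a,√(1−a))
σ = 13.745° → d = Rσ = 6378·0.23990 = 1530 km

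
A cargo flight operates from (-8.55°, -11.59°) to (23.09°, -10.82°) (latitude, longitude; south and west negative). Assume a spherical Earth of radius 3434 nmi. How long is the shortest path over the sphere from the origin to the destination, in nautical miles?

1897 nmi

cos σ = sin φ₁ sin φ₂ + cos φ₁ cos φ₂ cos Δλ
      = sin(-8.55°)sin(23.09°) + cos(-8.55°)cos(23.09°)cos(0.77°) = 0.8513
σ = 31.649° → d = Rσ = 3434·0.55238 = 1897 nmi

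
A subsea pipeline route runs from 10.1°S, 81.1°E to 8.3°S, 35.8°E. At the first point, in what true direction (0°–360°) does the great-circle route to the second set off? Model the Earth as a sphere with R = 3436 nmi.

θ = atan2( sin Δλ·cos φ₂ ,  cos φ₁ sin φ₂ − sin φ₁ cos φ₂ cos Δλ )
  = atan2(-0.7034, -0.0201) = 268.37°

268.4°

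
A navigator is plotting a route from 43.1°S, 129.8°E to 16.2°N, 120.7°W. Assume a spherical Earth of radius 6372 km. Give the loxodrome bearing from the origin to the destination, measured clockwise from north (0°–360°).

59.6°

Δψ = ln[tan(π/4+φ₂/2)/tan(π/4+φ₁/2)] = +1.1218
Δλ = +1.9111 rad (taken the short way round)
course = atan2(Δλ, Δψ) = 59.59°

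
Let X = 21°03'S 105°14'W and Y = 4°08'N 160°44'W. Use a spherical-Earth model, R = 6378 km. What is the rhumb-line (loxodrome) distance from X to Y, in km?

Rhumb course C = atan2(Δλ, Δψ) with Δψ = ln[tan(π/4+φ₂/2)/tan(π/4+φ₁/2)] = +0.4481, Δλ = -0.9687 → C = 294.83°
d = R·|Δφ| / |cos C| = 6378·0.43953 / 0.41989 = 6676 km

6676 km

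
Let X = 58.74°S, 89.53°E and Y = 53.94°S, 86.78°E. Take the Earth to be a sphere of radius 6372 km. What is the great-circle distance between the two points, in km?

560 km

cos σ = sin φ₁ sin φ₂ + cos φ₁ cos φ₂ cos Δλ
      = sin(-58.74°)sin(-53.94°) + cos(-58.74°)cos(-53.94°)cos(-2.75°) = 0.9961
σ = 5.035° → d = Rσ = 6372·0.08788 = 560 km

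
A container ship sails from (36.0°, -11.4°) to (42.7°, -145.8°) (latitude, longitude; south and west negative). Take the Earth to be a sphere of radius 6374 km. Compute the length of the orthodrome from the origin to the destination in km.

cos σ = sin φ₁ sin φ₂ + cos φ₁ cos φ₂ cos Δλ
      = sin(36.00°)sin(42.70°) + cos(36.00°)cos(42.70°)cos(-134.40°) = -0.0174
σ = 90.996° → d = Rσ = 6374·1.58818 = 10123 km

10123 km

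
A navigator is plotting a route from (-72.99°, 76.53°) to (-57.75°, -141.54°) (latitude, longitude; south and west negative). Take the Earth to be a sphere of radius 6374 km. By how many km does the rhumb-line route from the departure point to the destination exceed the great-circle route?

Great circle: cos σ = sin φ₁ sin φ₂ + cos φ₁ cos φ₂ cos Δλ,  σ = 0.8150 rad → d_gc = 5195.1 km
Rhumb line: Δψ = +0.6592, q = Δφ/Δψ = 0.4035, d_rh = R√(Δφ²+q²Δλ²) = 6592.4 km
Excess = 6592.4 − 5195.1 = 1397.3 ≈ 1397 km

1397 km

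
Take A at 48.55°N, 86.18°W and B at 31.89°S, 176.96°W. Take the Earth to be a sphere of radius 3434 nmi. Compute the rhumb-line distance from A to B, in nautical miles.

Rhumb course C = atan2(Δλ, Δψ) with Δψ = ln[tan(π/4+φ₂/2)/tan(π/4+φ₁/2)] = -1.5597, Δλ = -1.5844 → C = 225.45°
d = R·|Δφ| / |cos C| = 3434·1.40394 / 0.70152 = 6872 nmi

6872 nmi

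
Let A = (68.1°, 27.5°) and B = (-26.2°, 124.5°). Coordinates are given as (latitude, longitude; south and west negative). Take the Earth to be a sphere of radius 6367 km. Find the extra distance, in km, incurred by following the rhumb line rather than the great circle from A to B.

Great circle: cos σ = sin φ₁ sin φ₂ + cos φ₁ cos φ₂ cos Δλ,  σ = 2.0380 rad → d_gc = 12976.2 km
Rhumb line: Δψ = -2.1167, q = Δφ/Δψ = 0.7775, d_rh = R√(Δφ²+q²Δλ²) = 13418.6 km
Excess = 13418.6 − 12976.2 = 442.4 ≈ 442 km

442 km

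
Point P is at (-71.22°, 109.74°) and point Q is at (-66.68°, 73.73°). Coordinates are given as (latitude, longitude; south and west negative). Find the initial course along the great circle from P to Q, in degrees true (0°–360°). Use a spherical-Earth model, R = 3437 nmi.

271.9°

N = sin Δλ·cos φ₂ = -0.2327;  D = cos φ₁ sin φ₂ − sin φ₁ cos φ₂ cos Δλ = +0.0075
initial course = atan2(N, D) = 271.86°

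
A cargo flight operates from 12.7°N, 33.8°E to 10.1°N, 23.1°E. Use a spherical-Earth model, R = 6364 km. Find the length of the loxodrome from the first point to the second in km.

1200 km

Rhumb course C = atan2(Δλ, Δψ) with Δψ = ln[tan(π/4+φ₂/2)/tan(π/4+φ₁/2)] = -0.0463, Δλ = -0.1868 → C = 256.08°
d = R·|Δφ| / |cos C| = 6364·0.04538 / 0.24062 = 1200 km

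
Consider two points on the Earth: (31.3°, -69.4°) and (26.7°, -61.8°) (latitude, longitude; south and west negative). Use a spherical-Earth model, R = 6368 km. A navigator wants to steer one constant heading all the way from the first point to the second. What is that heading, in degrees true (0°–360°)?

Meridional parts: M(φ₁)=+0.5757, M(φ₂)=+0.4838 → ΔM = -0.0918;  Δλ = +0.1326 rad
tan C = Δλ / ΔM = -1.4444 → C = 124.70°

124.7°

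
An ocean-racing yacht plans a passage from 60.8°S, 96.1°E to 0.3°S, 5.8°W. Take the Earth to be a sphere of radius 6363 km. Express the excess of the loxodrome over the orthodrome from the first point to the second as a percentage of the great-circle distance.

5.3%

Great circle: σ = 1.6670 rad → d_gc = Rσ = 10606.9 km
Rhumb: Δφ = +1.0559, Δλ = -1.7785, Δψ = +1.3400, q = Δφ/Δψ = 0.7880 → d_rh = R√(Δφ²+q²Δλ²) = 11165.4 km
Excess = (11165.4 − 10606.9) / 10606.9 = 558.5 / 10606.9 = 5.27% ≈ 5.3%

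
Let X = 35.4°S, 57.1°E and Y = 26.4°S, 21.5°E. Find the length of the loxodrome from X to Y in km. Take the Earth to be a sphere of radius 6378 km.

Δψ = ln[tan(π/4+φ₂/2)/tan(π/4+φ₁/2)] = +0.1834;  Δφ = +0.1571 rad,  Δλ = -0.6213 rad
q = Δφ/Δψ = 0.8565
d = R·√(Δφ² + q²Δλ²) = 6378·0.55490 = 3539 km

3539 km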